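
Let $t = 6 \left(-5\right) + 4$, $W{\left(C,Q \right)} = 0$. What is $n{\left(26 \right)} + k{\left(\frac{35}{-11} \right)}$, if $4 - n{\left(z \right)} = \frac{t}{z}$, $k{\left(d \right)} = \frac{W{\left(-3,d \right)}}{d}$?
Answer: $5$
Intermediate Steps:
$t = -26$ ($t = -30 + 4 = -26$)
$k{\left(d \right)} = 0$ ($k{\left(d \right)} = \frac{0}{d} = 0$)
$n{\left(z \right)} = 4 + \frac{26}{z}$ ($n{\left(z \right)} = 4 - - \frac{26}{z} = 4 + \frac{26}{z}$)
$n{\left(26 \right)} + k{\left(\frac{35}{-11} \right)} = \left(4 + \frac{26}{26}\right) + 0 = \left(4 + 26 \cdot \frac{1}{26}\right) + 0 = \left(4 + 1\right) + 0 = 5 + 0 = 5$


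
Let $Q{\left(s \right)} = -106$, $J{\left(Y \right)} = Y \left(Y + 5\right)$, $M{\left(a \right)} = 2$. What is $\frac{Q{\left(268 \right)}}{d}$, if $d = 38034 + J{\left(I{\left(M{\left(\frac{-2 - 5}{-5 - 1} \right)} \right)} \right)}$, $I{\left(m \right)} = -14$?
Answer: $- \frac{1}{360} \approx -0.0027778$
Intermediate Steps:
$J{\left(Y \right)} = Y \left(5 + Y\right)$
$d = 38160$ ($d = 38034 - 14 \left(5 - 14\right) = 38034 - -126 = 38034 + 126 = 38160$)
$\frac{Q{\left(268 \right)}}{d} = - \frac{106}{38160} = \left(-106\right) \frac{1}{38160} = - \frac{1}{360}$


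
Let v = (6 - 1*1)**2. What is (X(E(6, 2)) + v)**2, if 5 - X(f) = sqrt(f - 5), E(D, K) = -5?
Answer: (30 - I*sqrt(10))**2 ≈ 890.0 - 189.74*I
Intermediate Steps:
X(f) = 5 - sqrt(-5 + f) (X(f) = 5 - sqrt(f - 5) = 5 - sqrt(-5 + f))
v = 25 (v = (6 - 1)**2 = 5**2 = 25)
(X(E(6, 2)) + v)**2 = ((5 - sqrt(-5 - 5)) + 25)**2 = ((5 - sqrt(-10)) + 25)**2 = ((5 - I*sqrt(10)) + 25)**2 = (30 - I*sqrt(10))**2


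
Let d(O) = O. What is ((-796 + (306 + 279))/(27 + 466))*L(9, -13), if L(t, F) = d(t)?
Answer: -1899/493 ≈ -3.8519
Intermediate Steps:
L(t, F) = t
((-796 + (306 + 279))/(27 + 466))*L(9, -13) = ((-796 + (306 + 279))/(27 + 466))*9 = ((-796 + 585)/493)*9 = -211*1/493*9 = -211/493*9 = -1899/493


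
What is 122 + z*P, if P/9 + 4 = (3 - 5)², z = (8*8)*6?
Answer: 122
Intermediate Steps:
z = 384 (z = 64*6 = 384)
P = 0 (P = -36 + 9*(3 - 5)² = -36 + 9*(-2)² = -36 + 9*4 = -36 + 36 = 0)
122 + z*P = 122 + 384*0 = 122 + 0 = 122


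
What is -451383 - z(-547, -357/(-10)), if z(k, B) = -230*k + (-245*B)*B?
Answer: -5298859/20 ≈ -2.6494e+5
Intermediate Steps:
z(k, B) = -245*B² - 230*k (z(k, B) = -230*k - 245*B² = -245*B² - 230*k)
-451383 - z(-547, -357/(-10)) = -451383 - (-245*(-357/(-10))² - 230*(-547)) = -451383 - (-245*(-357*(-⅒))² + 125810) = -451383 - (-245*(357/10)² + 125810) = -451383 - (-245*127449/100 + 125810) = -451383 - (-6245001/20 + 125810) = -451383 - 1*(-3728801/20) = -451383 + 3728801/20 = -5298859/20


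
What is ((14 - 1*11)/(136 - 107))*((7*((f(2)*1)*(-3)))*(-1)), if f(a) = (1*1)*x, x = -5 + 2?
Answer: -189/29 ≈ -6.5172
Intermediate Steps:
x = -3
f(a) = -3 (f(a) = (1*1)*(-3) = 1*(-3) = -3)
((14 - 1*11)/(136 - 107))*((7*((f(2)*1)*(-3)))*(-1)) = ((14 - 1*11)/(136 - 107))*((7*(-3*1*(-3)))*(-1)) = ((14 - 11)/29)*((7*(-3*(-3)))*(-1)) = ((1/29)*3)*((7*9)*(-1)) = 3*(63*(-1))/29 = (3/29)*(-63) = -189/29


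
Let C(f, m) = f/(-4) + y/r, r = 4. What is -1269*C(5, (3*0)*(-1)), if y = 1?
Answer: 1269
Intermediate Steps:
C(f, m) = ¼ - f/4 (C(f, m) = f/(-4) + 1/4 = f*(-¼) + 1*(¼) = -f/4 + ¼ = ¼ - f/4)
-1269*C(5, (3*0)*(-1)) = -1269*(¼ - ¼*5) = -1269*(¼ - 5/4) = -1269*(-1) = 1269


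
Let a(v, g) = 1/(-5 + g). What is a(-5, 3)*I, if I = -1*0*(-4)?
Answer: 0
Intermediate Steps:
I = 0 (I = 0*(-4) = 0)
a(-5, 3)*I = 0/(-5 + 3) = 0/(-2) = -½*0 = 0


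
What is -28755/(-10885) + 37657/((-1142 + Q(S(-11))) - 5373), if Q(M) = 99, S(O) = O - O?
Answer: -45080873/13967632 ≈ -3.2275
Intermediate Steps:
S(O) = 0
-28755/(-10885) + 37657/((-1142 + Q(S(-11))) - 5373) = -28755/(-10885) + 37657/((-1142 + 99) - 5373) = -28755*(-1/10885) + 37657/(-1043 - 5373) = 5751/2177 + 37657/(-6416) = 5751/2177 + 37657*(-1/6416) = 5751/2177 - 37657/6416 = -45080873/13967632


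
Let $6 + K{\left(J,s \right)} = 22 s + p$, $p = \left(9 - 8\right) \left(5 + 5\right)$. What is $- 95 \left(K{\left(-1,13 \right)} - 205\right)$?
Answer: $-8075$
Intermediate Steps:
$p = 10$ ($p = 1 \cdot 10 = 10$)
$K{\left(J,s \right)} = 4 + 22 s$ ($K{\left(J,s \right)} = -6 + \left(22 s + 10\right) = -6 + \left(10 + 22 s\right) = 4 + 22 s$)
$- 95 \left(K{\left(-1,13 \right)} - 205\right) = - 95 \left(\left(4 + 22 \cdot 13\right) - 205\right) = - 95 \left(\left(4 + 286\right) - 205\right) = - 95 \left(290 - 205\right) = \left(-95\right) 85 = -8075$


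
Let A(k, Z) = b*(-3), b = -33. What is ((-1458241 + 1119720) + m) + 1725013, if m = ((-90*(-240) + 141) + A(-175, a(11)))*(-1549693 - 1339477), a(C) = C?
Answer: -63098086308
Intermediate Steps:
A(k, Z) = 99 (A(k, Z) = -33*(-3) = 99)
m = -63099472800 (m = ((-90*(-240) + 141) + 99)*(-1549693 - 1339477) = ((21600 + 141) + 99)*(-2889170) = (21741 + 99)*(-2889170) = 21840*(-2889170) = -63099472800)
((-1458241 + 1119720) + m) + 1725013 = ((-1458241 + 1119720) - 63099472800) + 1725013 = (-338521 - 63099472800) + 1725013 = -63099811321 + 1725013 = -63098086308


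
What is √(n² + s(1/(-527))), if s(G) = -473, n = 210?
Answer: √43627 ≈ 208.87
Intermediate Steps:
√(n² + s(1/(-527))) = √(210² - 473) = √(44100 - 473) = √43627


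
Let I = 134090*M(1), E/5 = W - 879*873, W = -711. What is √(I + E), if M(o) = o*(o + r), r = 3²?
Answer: 7*I*√51010 ≈ 1581.0*I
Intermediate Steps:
r = 9
M(o) = o*(9 + o) (M(o) = o*(o + 9) = o*(9 + o))
E = -3840390 (E = 5*(-711 - 879*873) = 5*(-711 - 767367) = 5*(-768078) = -3840390)
I = 1340900 (I = 134090*(1*(9 + 1)) = 134090*(1*10) = 134090*10 = 1340900)
√(I + E) = √(1340900 - 3840390) = √(-2499490) = 7*I*√51010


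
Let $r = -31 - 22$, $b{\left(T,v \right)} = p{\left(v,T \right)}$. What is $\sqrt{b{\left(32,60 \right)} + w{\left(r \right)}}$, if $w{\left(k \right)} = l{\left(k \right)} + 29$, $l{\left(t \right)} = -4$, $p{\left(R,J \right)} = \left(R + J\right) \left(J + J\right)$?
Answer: $9 \sqrt{73} \approx 76.896$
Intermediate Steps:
$p{\left(R,J \right)} = 2 J \left(J + R\right)$ ($p{\left(R,J \right)} = \left(J + R\right) 2 J = 2 J \left(J + R\right)$)
$b{\left(T,v \right)} = 2 T \left(T + v\right)$
$r = -53$
$w{\left(k \right)} = 25$ ($w{\left(k \right)} = -4 + 29 = 25$)
$\sqrt{b{\left(32,60 \right)} + w{\left(r \right)}} = \sqrt{2 \cdot 32 \left(32 + 60\right) + 25} = \sqrt{2 \cdot 32 \cdot 92 + 25} = \sqrt{5888 + 25} = \sqrt{5913} = 9 \sqrt{73}$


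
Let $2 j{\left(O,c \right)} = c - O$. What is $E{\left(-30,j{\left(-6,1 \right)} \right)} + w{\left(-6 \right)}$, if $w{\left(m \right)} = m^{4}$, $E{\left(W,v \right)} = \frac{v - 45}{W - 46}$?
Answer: $\frac{197075}{152} \approx 1296.5$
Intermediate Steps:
$j{\left(O,c \right)} = \frac{c}{2} - \frac{O}{2}$ ($j{\left(O,c \right)} = \frac{c - O}{2} = \frac{c}{2} - \frac{O}{2}$)
$E{\left(W,v \right)} = \frac{-45 + v}{-46 + W}$
$E{\left(-30,j{\left(-6,1 \right)} \right)} + w{\left(-6 \right)} = \frac{-45 + \left(\frac{1}{2} \cdot 1 - -3\right)}{-46 - 30} + \left(-6\right)^{4} = \frac{-45 + \left(\frac{1}{2} + 3\right)}{-76} + 1296 = - \frac{-45 + \frac{7}{2}}{76} + 1296 = \left(- \frac{1}{76}\right) \left(- \frac{83}{2}\right) + 1296 = \frac{83}{152} + 1296 = \frac{197075}{152}$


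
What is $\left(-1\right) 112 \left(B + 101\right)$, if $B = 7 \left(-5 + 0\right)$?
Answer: $-7392$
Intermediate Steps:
$B = -35$ ($B = 7 \left(-5\right) = -35$)
$\left(-1\right) 112 \left(B + 101\right) = \left(-1\right) 112 \left(-35 + 101\right) = \left(-112\right) 66 = -7392$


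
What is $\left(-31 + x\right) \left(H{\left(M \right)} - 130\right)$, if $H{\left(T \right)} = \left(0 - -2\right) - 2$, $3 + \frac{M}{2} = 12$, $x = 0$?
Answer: $4030$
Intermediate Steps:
$M = 18$ ($M = -6 + 2 \cdot 12 = -6 + 24 = 18$)
$H{\left(T \right)} = 0$ ($H{\left(T \right)} = \left(0 + 2\right) - 2 = 2 - 2 = 0$)
$\left(-31 + x\right) \left(H{\left(M \right)} - 130\right) = \left(-31 + 0\right) \left(0 - 130\right) = \left(-31\right) \left(-130\right) = 4030$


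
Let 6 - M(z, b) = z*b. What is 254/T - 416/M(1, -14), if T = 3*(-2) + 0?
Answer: -947/15 ≈ -63.133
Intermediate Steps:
M(z, b) = 6 - b*z (M(z, b) = 6 - z*b = 6 - b*z)
T = -6 (T = -6 + 0 = -6)
254/T - 416/M(1, -14) = 254/(-6) - 416/(6 - 1*(-14)*1) = 254*(-⅙) - 416/(6 + 14) = -127/3 - 416/20 = -127/3 - 416*1/20 = -127/3 - 104/5 = -947/15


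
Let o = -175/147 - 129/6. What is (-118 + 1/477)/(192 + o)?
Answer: -787990/1130649 ≈ -0.69694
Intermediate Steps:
o = -953/42 (o = -175*1/147 - 129*1/6 = -25/21 - 43/2 = -953/42 ≈ -22.690)
(-118 + 1/477)/(192 + o) = (-118 + 1/477)/(192 - 953/42) = (-118 + 1/477)/(7111/42) = -56285/477*42/7111 = -787990/1130649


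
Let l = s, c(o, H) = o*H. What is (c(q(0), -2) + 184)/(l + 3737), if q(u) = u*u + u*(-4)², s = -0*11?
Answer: 184/3737 ≈ 0.049237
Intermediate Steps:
s = 0 (s = -22*0 = 0)
q(u) = u² + 16*u (q(u) = u² + u*16 = u² + 16*u)
c(o, H) = H*o
l = 0
(c(q(0), -2) + 184)/(l + 3737) = (-0*(16 + 0) + 184)/(0 + 3737) = (-0*16 + 184)/3737 = (-2*0 + 184)*(1/3737) = (0 + 184)*(1/3737) = 184*(1/3737) = 184/3737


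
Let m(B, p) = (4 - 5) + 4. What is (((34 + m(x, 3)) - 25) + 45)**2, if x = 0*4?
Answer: 3249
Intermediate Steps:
x = 0
m(B, p) = 3 (m(B, p) = -1 + 4 = 3)
(((34 + m(x, 3)) - 25) + 45)**2 = (((34 + 3) - 25) + 45)**2 = ((37 - 25) + 45)**2 = (12 + 45)**2 = 57**2 = 3249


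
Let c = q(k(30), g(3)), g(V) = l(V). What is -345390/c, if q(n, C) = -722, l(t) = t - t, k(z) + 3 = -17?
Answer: 172695/361 ≈ 478.38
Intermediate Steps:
k(z) = -20 (k(z) = -3 - 17 = -20)
l(t) = 0
g(V) = 0
c = -722
-345390/c = -345390/(-722) = -345390*(-1/722) = 172695/361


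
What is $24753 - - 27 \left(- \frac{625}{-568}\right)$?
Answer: $\frac{14076579}{568} \approx 24783.0$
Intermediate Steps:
$24753 - - 27 \left(- \frac{625}{-568}\right) = 24753 - - 27 \left(\left(-625\right) \left(- \frac{1}{568}\right)\right) = 24753 - \left(-27\right) \frac{625}{568} = 24753 - - \frac{16875}{568} = 24753 + \frac{16875}{568} = \frac{14076579}{568}$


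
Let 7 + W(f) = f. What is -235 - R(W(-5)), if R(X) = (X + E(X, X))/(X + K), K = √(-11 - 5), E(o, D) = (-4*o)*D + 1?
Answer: -11161/40 - 587*I/40 ≈ -279.02 - 14.675*I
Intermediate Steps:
W(f) = -7 + f
E(o, D) = 1 - 4*D*o (E(o, D) = -4*D*o + 1 = 1 - 4*D*o)
K = 4*I (K = √(-16) = 4*I ≈ 4.0*I)
R(X) = (1 + X - 4*X²)/(X + 4*I) (R(X) = (X + (1 - 4*X*X))/(X + 4*I) = (X + (1 - 4*X²))/(X + 4*I) = (1 + X - 4*X²)/(X + 4*I))
-235 - R(W(-5)) = -235 - (1 + (-7 - 5) - 4*(-7 - 5)²)/((-7 - 5) + 4*I) = -235 - (1 - 12 - 4*(-12)²)/(-12 + 4*I) = -235 - (-12 - 4*I)/160*(1 - 12 - 4*144) = -235 - (-12 - 4*I)/160*(1 - 12 - 576) = -235 - (-12 - 4*I)/160*(-587) = -235 - (-587)*(-12 - 4*I)/160 = -235 + 587*(-12 - 4*I)/160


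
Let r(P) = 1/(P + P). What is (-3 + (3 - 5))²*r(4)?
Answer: 25/8 ≈ 3.1250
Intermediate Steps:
r(P) = 1/(2*P)
(-3 + (3 - 5))²*r(4) = (-3 + (3 - 5))²*((½)/4) = (-3 - 2)²*((½)*(¼)) = (-5)²*(⅛) = 25*(⅛) = 25/8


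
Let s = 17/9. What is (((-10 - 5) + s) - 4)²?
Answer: 23716/81 ≈ 292.79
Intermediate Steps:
s = 17/9 (s = 17*(⅑) = 17/9 ≈ 1.8889)
(((-10 - 5) + s) - 4)² = (((-10 - 5) + 17/9) - 4)² = ((-15 + 17/9) - 4)² = (-118/9 - 4)² = (-154/9)² = 23716/81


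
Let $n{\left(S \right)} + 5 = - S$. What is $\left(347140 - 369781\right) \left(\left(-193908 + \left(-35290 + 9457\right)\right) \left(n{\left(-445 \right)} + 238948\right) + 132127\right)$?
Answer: $1190989648492221$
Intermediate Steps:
$n{\left(S \right)} = -5 - S$
$\left(347140 - 369781\right) \left(\left(-193908 + \left(-35290 + 9457\right)\right) \left(n{\left(-445 \right)} + 238948\right) + 132127\right) = \left(347140 - 369781\right) \left(\left(-193908 + \left(-35290 + 9457\right)\right) \left(\left(-5 - -445\right) + 238948\right) + 132127\right) = - 22641 \left(\left(-193908 - 25833\right) \left(\left(-5 + 445\right) + 238948\right) + 132127\right) = - 22641 \left(- 219741 \left(440 + 238948\right) + 132127\right) = - 22641 \left(\left(-219741\right) 239388 + 132127\right) = - 22641 \left(-52603358508 + 132127\right) = \left(-22641\right) \left(-52603226381\right) = 1190989648492221$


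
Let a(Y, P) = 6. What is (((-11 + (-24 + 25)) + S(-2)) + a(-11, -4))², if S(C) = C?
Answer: 36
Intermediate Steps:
(((-11 + (-24 + 25)) + S(-2)) + a(-11, -4))² = (((-11 + (-24 + 25)) - 2) + 6)² = (((-11 + 1) - 2) + 6)² = ((-10 - 2) + 6)² = (-12 + 6)² = (-6)² = 36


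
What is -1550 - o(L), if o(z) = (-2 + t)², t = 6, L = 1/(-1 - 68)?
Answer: -1566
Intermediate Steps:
L = -1/69 (L = 1/(-69) = -1/69 ≈ -0.014493)
o(z) = 16 (o(z) = (-2 + 6)² = 4² = 16)
-1550 - o(L) = -1550 - 1*16 = -1550 - 16 = -1566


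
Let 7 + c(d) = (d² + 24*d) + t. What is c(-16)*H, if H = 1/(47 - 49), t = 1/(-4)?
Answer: 541/8 ≈ 67.625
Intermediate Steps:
t = -¼ ≈ -0.25000
c(d) = -29/4 + d² + 24*d (c(d) = -7 + ((d² + 24*d) - ¼) = -7 + (-¼ + d² + 24*d) = -29/4 + d² + 24*d)
H = -½ (H = 1/(-2) = -½ ≈ -0.50000)
c(-16)*H = (-29/4 + (-16)² + 24*(-16))*(-½) = (-29/4 + 256 - 384)*(-½) = -541/4*(-½) = 541/8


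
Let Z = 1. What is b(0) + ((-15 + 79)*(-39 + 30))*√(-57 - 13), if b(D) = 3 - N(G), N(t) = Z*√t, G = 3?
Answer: 3 - √3 - 576*I*√70 ≈ 1.268 - 4819.2*I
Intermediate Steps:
N(t) = √t (N(t) = 1*√t = √t)
b(D) = 3 - √3
b(0) + ((-15 + 79)*(-39 + 30))*√(-57 - 13) = (3 - √3) + ((-15 + 79)*(-39 + 30))*√(-57 - 13) = (3 - √3) + (64*(-9))*√(-70) = (3 - √3) - 576*I*√70 = 3 - √3 - 576*I*√70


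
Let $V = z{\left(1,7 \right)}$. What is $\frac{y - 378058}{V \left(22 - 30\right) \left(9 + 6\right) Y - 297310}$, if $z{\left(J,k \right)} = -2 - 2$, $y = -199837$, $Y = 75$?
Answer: $\frac{115579}{52262} \approx 2.2115$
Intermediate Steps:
$z{\left(J,k \right)} = -4$ ($z{\left(J,k \right)} = -2 - 2 = -4$)
$V = -4$
$\frac{y - 378058}{V \left(22 - 30\right) \left(9 + 6\right) Y - 297310} = \frac{-199837 - 378058}{- 4 \left(22 - 30\right) \left(9 + 6\right) 75 - 297310} = - \frac{577895}{- 4 \left(\left(-8\right) 15\right) 75 - 297310} = - \frac{577895}{\left(-4\right) \left(-120\right) 75 - 297310} = - \frac{577895}{480 \cdot 75 - 297310} = - \frac{577895}{36000 - 297310} = - \frac{577895}{-261310} = \left(-577895\right) \left(- \frac{1}{261310}\right) = \frac{115579}{52262}$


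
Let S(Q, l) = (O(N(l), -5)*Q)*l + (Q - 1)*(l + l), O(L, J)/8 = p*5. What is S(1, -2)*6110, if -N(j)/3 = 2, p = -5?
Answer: 2444000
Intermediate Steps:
N(j) = -6 (N(j) = -3*2 = -6)
O(L, J) = -200 (O(L, J) = 8*(-5*5) = 8*(-25) = -200)
S(Q, l) = -200*Q*l + 2*l*(-1 + Q) (S(Q, l) = (-200*Q)*l + (Q - 1)*(l + l) = -200*Q*l + (-1 + Q)*(2*l) = -200*Q*l + 2*l*(-1 + Q))
S(1, -2)*6110 = -2*(-2)*(1 + 99*1)*6110 = -2*(-2)*(1 + 99)*6110 = -2*(-2)*100*6110 = 400*6110 = 2444000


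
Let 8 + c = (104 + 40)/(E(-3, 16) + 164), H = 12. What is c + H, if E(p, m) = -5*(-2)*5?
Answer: 500/107 ≈ 4.6729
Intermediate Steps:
E(p, m) = 50 (E(p, m) = 10*5 = 50)
c = -784/107 (c = -8 + (104 + 40)/(50 + 164) = -8 + 144/214 = -8 + 144*(1/214) = -8 + 72/107 = -784/107 ≈ -7.3271)
c + H = -784/107 + 12 = 500/107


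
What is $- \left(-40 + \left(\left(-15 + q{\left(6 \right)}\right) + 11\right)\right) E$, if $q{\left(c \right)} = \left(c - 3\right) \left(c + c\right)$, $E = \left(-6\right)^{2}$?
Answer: $288$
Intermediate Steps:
$E = 36$
$q{\left(c \right)} = 2 c \left(-3 + c\right)$ ($q{\left(c \right)} = \left(-3 + c\right) 2 c = 2 c \left(-3 + c\right)$)
$- \left(-40 + \left(\left(-15 + q{\left(6 \right)}\right) + 11\right)\right) E = - \left(-40 + \left(\left(-15 + 2 \cdot 6 \left(-3 + 6\right)\right) + 11\right)\right) 36 = - \left(-40 + \left(\left(-15 + 2 \cdot 6 \cdot 3\right) + 11\right)\right) 36 = - \left(-40 + \left(\left(-15 + 36\right) + 11\right)\right) 36 = - \left(-40 + \left(21 + 11\right)\right) 36 = - \left(-40 + 32\right) 36 = - \left(-8\right) 36 = \left(-1\right) \left(-288\right) = 288$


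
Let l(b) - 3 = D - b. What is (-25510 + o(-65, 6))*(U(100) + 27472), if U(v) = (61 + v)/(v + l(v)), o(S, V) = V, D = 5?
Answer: -701159156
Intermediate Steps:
l(b) = 8 - b (l(b) = 3 + (5 - b) = 8 - b)
U(v) = 61/8 + v/8 (U(v) = (61 + v)/(v + (8 - v)) = (61 + v)/8 = (61 + v)*(⅛) = 61/8 + v/8)
(-25510 + o(-65, 6))*(U(100) + 27472) = (-25510 + 6)*((61/8 + (⅛)*100) + 27472) = -25504*((61/8 + 25/2) + 27472) = -25504*(161/8 + 27472) = -25504*219937/8 = -701159156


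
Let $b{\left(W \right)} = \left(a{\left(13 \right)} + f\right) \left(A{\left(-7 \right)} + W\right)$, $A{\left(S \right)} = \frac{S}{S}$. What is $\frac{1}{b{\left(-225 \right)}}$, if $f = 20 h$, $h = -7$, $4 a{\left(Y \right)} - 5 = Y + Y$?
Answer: $\frac{1}{29624} \approx 3.3756 \cdot 10^{-5}$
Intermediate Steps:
$a{\left(Y \right)} = \frac{5}{4} + \frac{Y}{2}$ ($a{\left(Y \right)} = \frac{5}{4} + \frac{Y + Y}{4} = \frac{5}{4} + \frac{2 Y}{4} = \frac{5}{4} + \frac{Y}{2}$)
$A{\left(S \right)} = 1$
$f = -140$ ($f = 20 \left(-7\right) = -140$)
$b{\left(W \right)} = - \frac{529}{4} - \frac{529 W}{4}$ ($b{\left(W \right)} = \left(\left(\frac{5}{4} + \frac{1}{2} \cdot 13\right) - 140\right) \left(1 + W\right) = \left(\left(\frac{5}{4} + \frac{13}{2}\right) - 140\right) \left(1 + W\right) = \left(\frac{31}{4} - 140\right) \left(1 + W\right) = - \frac{529 \left(1 + W\right)}{4} = - \frac{529}{4} - \frac{529 W}{4}$)
$\frac{1}{b{\left(-225 \right)}} = \frac{1}{- \frac{529}{4} - - \frac{119025}{4}} = \frac{1}{- \frac{529}{4} + \frac{119025}{4}} = \frac{1}{29624}$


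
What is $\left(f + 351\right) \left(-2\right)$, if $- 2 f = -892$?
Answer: $-1594$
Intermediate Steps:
$f = 446$ ($f = \left(- \frac{1}{2}\right) \left(-892\right) = 446$)
$\left(f + 351\right) \left(-2\right) = \left(446 + 351\right) \left(-2\right) = 797 \left(-2\right) = -1594$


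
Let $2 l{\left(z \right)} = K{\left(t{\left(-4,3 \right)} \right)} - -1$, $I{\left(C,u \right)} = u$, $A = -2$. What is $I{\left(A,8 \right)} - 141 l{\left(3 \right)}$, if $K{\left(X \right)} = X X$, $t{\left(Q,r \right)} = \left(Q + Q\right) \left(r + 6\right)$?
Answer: $- \frac{731069}{2} \approx -3.6553 \cdot 10^{5}$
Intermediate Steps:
$t{\left(Q,r \right)} = 2 Q \left(6 + r\right)$
$K{\left(X \right)} = X^{2}$
$l{\left(z \right)} = \frac{5185}{2}$ ($l{\left(z \right)} = \frac{\left(2 \left(-4\right) \left(6 + 3\right)\right)^{2} - -1}{2} = \frac{\left(2 \left(-4\right) 9\right)^{2} + 1}{2} = \frac{\left(-72\right)^{2} + 1}{2} = \frac{5184 + 1}{2} = \frac{1}{2} \cdot 5185 = \frac{5185}{2}$)
$I{\left(A,8 \right)} - 141 l{\left(3 \right)} = 8 - \frac{731085}{2} = - \frac{731069}{2}$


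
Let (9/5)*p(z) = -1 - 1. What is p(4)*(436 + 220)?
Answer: -6560/9 ≈ -728.89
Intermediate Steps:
p(z) = -10/9 (p(z) = 5*(-1 - 1)/9 = (5/9)*(-2) = -10/9)
p(4)*(436 + 220) = -10*(436 + 220)/9 = -10/9*656 = -6560/9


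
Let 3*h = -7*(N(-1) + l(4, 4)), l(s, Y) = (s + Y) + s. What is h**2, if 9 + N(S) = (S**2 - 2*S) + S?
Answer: 1225/9 ≈ 136.11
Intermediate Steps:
N(S) = -9 + S**2 - S (N(S) = -9 + ((S**2 - 2*S) + S) = -9 + (S**2 - S) = -9 + S**2 - S)
l(s, Y) = Y + 2*s (l(s, Y) = (Y + s) + s = Y + 2*s)
h = -35/3 (h = (-7*((-9 + (-1)**2 - 1*(-1)) + (4 + 2*4)))/3 = (-7*((-9 + 1 + 1) + (4 + 8)))/3 = (-7*(-7 + 12))/3 = (-7*5)/3 = (1/3)*(-35) = -35/3 ≈ -11.667)
h**2 = (-35/3)**2 = 1225/9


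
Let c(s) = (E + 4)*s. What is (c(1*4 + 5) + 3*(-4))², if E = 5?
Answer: 4761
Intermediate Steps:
c(s) = 9*s (c(s) = (5 + 4)*s = 9*s)
(c(1*4 + 5) + 3*(-4))² = (9*(1*4 + 5) + 3*(-4))² = (9*(4 + 5) - 12)² = (9*9 - 12)² = (81 - 12)² = 69² = 4761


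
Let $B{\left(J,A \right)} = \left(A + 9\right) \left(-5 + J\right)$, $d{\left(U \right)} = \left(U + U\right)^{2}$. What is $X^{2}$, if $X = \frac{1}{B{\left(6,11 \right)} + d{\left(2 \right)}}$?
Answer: $\frac{1}{1296} \approx 0.0007716$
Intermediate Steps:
$d{\left(U \right)} = 4 U^{2}$ ($d{\left(U \right)} = \left(2 U\right)^{2} = 4 U^{2}$)
$B{\left(J,A \right)} = \left(-5 + J\right) \left(9 + A\right)$ ($B{\left(J,A \right)} = \left(9 + A\right) \left(-5 + J\right) = \left(-5 + J\right) \left(9 + A\right)$)
$X = \frac{1}{36}$ ($X = \frac{1}{\left(-45 - 55 + 9 \cdot 6 + 11 \cdot 6\right) + 4 \cdot 2^{2}} = \frac{1}{\left(-45 - 55 + 54 + 66\right) + 4 \cdot 4} = \frac{1}{20 + 16} = \frac{1}{36} \approx 0.027778$)
$X^{2} = \left(\frac{1}{36}\right)^{2} = \frac{1}{1296}$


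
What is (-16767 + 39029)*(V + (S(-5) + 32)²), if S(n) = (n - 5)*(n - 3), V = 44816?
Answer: 1276948320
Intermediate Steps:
S(n) = (-5 + n)*(-3 + n)
(-16767 + 39029)*(V + (S(-5) + 32)²) = (-16767 + 39029)*(44816 + ((15 + (-5)² - 8*(-5)) + 32)²) = 22262*(44816 + ((15 + 25 + 40) + 32)²) = 22262*(44816 + (80 + 32)²) = 22262*(44816 + 112²) = 22262*(44816 + 12544) = 22262*57360 = 1276948320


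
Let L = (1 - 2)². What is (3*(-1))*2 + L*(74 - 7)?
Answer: 61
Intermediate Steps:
L = 1 (L = (-1)² = 1)
(3*(-1))*2 + L*(74 - 7) = (3*(-1))*2 + 1*(74 - 7) = -3*2 + 1*67 = -6 + 67 = 61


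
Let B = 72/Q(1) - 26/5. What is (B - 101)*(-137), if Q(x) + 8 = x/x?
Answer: 558549/35 ≈ 15959.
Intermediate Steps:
Q(x) = -7 (Q(x) = -8 + x/x = -8 + 1 = -7)
B = -542/35 (B = 72/(-7) - 26/5 = 72*(-⅐) - 26*⅕ = -72/7 - 26/5 = -542/35 ≈ -15.486)
(B - 101)*(-137) = (-542/35 - 101)*(-137) = -4077/35*(-137) = 558549/35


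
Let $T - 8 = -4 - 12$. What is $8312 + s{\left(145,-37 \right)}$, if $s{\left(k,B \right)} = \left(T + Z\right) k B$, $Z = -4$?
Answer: $72692$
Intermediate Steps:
$T = -8$ ($T = 8 - 16 = -8$)
$s{\left(k,B \right)} = - 12 B k$ ($s{\left(k,B \right)} = \left(-8 - 4\right) k B = - 12 B k$)
$8312 + s{\left(145,-37 \right)} = 8312 - \left(-444\right) 145 = 8312 + 64380 = 72692$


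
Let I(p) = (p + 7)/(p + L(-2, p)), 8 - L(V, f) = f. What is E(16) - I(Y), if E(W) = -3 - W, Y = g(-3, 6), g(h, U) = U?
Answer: -165/8 ≈ -20.625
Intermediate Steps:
Y = 6
L(V, f) = 8 - f
I(p) = 7/8 + p/8 (I(p) = (p + 7)/(p + (8 - p)) = (7 + p)/8 = (7 + p)*(1/8) = 7/8 + p/8)
E(16) - I(Y) = (-3 - 1*16) - (7/8 + (1/8)*6) = (-3 - 16) - (7/8 + 3/4) = -19 - 1*13/8 = -19 - 13/8 = -165/8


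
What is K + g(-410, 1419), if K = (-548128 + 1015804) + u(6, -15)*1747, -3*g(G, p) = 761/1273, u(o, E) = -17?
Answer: 1672633402/3819 ≈ 4.3798e+5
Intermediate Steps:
g(G, p) = -761/3819 (g(G, p) = -761/(3*1273) = -⅓*761/1273 = -761/3819)
K = 437977 (K = (-548128 + 1015804) - 17*1747 = 467676 - 29699 = 437977)
K + g(-410, 1419) = 437977 - 761/3819 = 1672633402/3819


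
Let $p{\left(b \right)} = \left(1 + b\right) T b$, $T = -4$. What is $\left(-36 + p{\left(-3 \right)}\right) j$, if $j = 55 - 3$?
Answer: $-3120$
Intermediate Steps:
$p{\left(b \right)} = - 4 b \left(1 + b\right)$ ($p{\left(b \right)} = \left(1 + b\right) \left(- 4 b\right) = - 4 b \left(1 + b\right)$)
$j = 52$ ($j = 55 - 3 = 52$)
$\left(-36 + p{\left(-3 \right)}\right) j = \left(-36 - - 12 \left(1 - 3\right)\right) 52 = \left(-36 - \left(-12\right) \left(-2\right)\right) 52 = \left(-36 - 24\right) 52 = \left(-60\right) 52 = -3120$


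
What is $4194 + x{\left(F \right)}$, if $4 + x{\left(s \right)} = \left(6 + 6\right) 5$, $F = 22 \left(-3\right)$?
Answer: $4250$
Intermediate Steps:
$F = -66$
$x{\left(s \right)} = 56$ ($x{\left(s \right)} = -4 + \left(6 + 6\right) 5 = -4 + 12 \cdot 5 = -4 + 60 = 56$)
$4194 + x{\left(F \right)} = 4194 + 56 = 4250$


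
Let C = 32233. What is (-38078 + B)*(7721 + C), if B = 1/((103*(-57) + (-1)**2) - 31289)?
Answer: -56532528861462/37159 ≈ -1.5214e+9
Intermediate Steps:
B = -1/37159 (B = 1/((-5871 + 1) - 31289) = 1/(-5870 - 31289) = 1/(-37159) = -1/37159 ≈ -2.6911e-5)
(-38078 + B)*(7721 + C) = (-38078 - 1/37159)*(7721 + 32233) = -1414940403/37159*39954 = -56532528861462/37159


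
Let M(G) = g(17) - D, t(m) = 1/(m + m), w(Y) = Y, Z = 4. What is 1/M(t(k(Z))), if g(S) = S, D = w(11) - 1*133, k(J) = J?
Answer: 1/139 ≈ 0.0071942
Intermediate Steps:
t(m) = 1/(2*m)
D = -122 (D = 11 - 1*133 = 11 - 133 = -122)
M(G) = 139 (M(G) = 17 - 1*(-122) = 17 + 122 = 139)
1/M(t(k(Z))) = 1/139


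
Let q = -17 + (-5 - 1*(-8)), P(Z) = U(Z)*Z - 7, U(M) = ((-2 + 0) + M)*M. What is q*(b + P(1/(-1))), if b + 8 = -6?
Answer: 336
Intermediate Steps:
b = -14 (b = -8 - 6 = -14)
U(M) = M*(-2 + M) (U(M) = (-2 + M)*M = M*(-2 + M))
P(Z) = -7 + Z²*(-2 + Z) (P(Z) = (Z*(-2 + Z))*Z - 7 = Z²*(-2 + Z) - 7 = -7 + Z²*(-2 + Z))
q = -14 (q = -17 + (-5 + 8) = -17 + 3 = -14)
q*(b + P(1/(-1))) = -14*(-14 + (-7 + (1/(-1))²*(-2 + 1/(-1)))) = -14*(-14 + (-7 + (-1)²*(-2 - 1))) = -14*(-14 + (-7 + 1*(-3))) = -14*(-14 + (-7 - 3)) = -14*(-14 - 10) = -14*(-24) = 336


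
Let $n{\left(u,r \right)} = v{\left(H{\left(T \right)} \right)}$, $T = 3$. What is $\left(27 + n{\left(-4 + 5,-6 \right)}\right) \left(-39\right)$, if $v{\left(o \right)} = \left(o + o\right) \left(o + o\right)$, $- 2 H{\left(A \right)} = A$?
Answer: $-1404$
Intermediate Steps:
$H{\left(A \right)} = - \frac{A}{2}$
$v{\left(o \right)} = 4 o^{2}$ ($v{\left(o \right)} = 2 o 2 o = 4 o^{2}$)
$n{\left(u,r \right)} = 9$ ($n{\left(u,r \right)} = 4 \left(\left(- \frac{1}{2}\right) 3\right)^{2} = 4 \left(- \frac{3}{2}\right)^{2} = 4 \cdot \frac{9}{4} = 9$)
$\left(27 + n{\left(-4 + 5,-6 \right)}\right) \left(-39\right) = \left(27 + 9\right) \left(-39\right) = 36 \left(-39\right) = -1404$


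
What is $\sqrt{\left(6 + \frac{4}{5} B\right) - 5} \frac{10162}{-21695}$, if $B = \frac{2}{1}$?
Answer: $- \frac{10162 \sqrt{65}}{108475} \approx -0.75528$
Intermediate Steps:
$B = 2$ ($B = 2 \cdot 1 = 2$)
$\sqrt{\left(6 + \frac{4}{5} B\right) - 5} \frac{10162}{-21695} = \sqrt{\left(6 + \frac{4}{5} \cdot 2\right) - 5} \frac{10162}{-21695} = \sqrt{\left(6 + 4 \cdot \frac{1}{5} \cdot 2\right) - 5} \cdot 10162 \left(- \frac{1}{21695}\right) = \sqrt{\left(6 + \frac{4}{5} \cdot 2\right) - 5} \left(- \frac{10162}{21695}\right) = \sqrt{\left(6 + \frac{8}{5}\right) - 5} \left(- \frac{10162}{21695}\right) = \sqrt{\frac{38}{5} - 5} \left(- \frac{10162}{21695}\right) = \sqrt{\frac{13}{5}} \left(- \frac{10162}{21695}\right) = \frac{\sqrt{65}}{5} \left(- \frac{10162}{21695}\right) = - \frac{10162 \sqrt{65}}{108475}$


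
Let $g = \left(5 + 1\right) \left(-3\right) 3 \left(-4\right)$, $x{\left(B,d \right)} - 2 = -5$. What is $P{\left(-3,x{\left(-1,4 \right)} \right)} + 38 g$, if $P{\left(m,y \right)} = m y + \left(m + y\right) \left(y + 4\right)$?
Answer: $8211$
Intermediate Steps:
$x{\left(B,d \right)} = -3$ ($x{\left(B,d \right)} = 2 - 5 = -3$)
$P{\left(m,y \right)} = m y + \left(4 + y\right) \left(m + y\right)$ ($P{\left(m,y \right)} = m y + \left(m + y\right) \left(4 + y\right) = m y + \left(4 + y\right) \left(m + y\right)$)
$g = 216$ ($g = 6 \left(\left(-9\right) \left(-4\right)\right) = 6 \cdot 36 = 216$)
$P{\left(-3,x{\left(-1,4 \right)} \right)} + 38 g = \left(\left(-3\right)^{2} + 4 \left(-3\right) + 4 \left(-3\right) + 2 \left(-3\right) \left(-3\right)\right) + 38 \cdot 216 = \left(9 - 12 - 12 + 18\right) + 8208 = 3 + 8208 = 8211$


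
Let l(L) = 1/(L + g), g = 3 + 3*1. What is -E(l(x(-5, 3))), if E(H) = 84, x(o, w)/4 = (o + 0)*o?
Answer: -84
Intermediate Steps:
g = 6 (g = 3 + 3 = 6)
x(o, w) = 4*o² (x(o, w) = 4*((o + 0)*o) = 4*(o*o) = 4*o²)
l(L) = 1/(6 + L) (l(L) = 1/(L + 6) = 1/(6 + L))
-E(l(x(-5, 3))) = -1*84 = -84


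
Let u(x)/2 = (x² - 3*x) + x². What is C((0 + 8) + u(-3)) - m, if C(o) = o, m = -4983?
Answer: 5045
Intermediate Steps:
u(x) = -6*x + 4*x² (u(x) = 2*((x² - 3*x) + x²) = 2*(-3*x + 2*x²) = -6*x + 4*x²)
C((0 + 8) + u(-3)) - m = ((0 + 8) + 2*(-3)*(-3 + 2*(-3))) - 1*(-4983) = (8 + 2*(-3)*(-3 - 6)) + 4983 = (8 + 2*(-3)*(-9)) + 4983 = (8 + 54) + 4983 = 62 + 4983 = 5045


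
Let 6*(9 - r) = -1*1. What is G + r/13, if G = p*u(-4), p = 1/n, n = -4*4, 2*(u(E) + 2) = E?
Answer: 149/156 ≈ 0.95513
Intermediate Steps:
u(E) = -2 + E/2
n = -16
r = 55/6 (r = 9 - (-1)/6 = 9 - ⅙*(-1) = 9 + ⅙ = 55/6 ≈ 9.1667)
p = -1/16 (p = 1/(-16) = -1/16 ≈ -0.062500)
G = ¼ (G = -(-2 + (½)*(-4))/16 = -(-2 - 2)/16 = -1/16*(-4) = ¼ ≈ 0.25000)
G + r/13 = ¼ + (55/6)/13 = ¼ + (55/6)*(1/13) = ¼ + 55/78 = 149/156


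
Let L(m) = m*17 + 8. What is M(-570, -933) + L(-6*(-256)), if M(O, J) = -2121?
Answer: 23999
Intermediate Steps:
L(m) = 8 + 17*m (L(m) = 17*m + 8 = 8 + 17*m)
M(-570, -933) + L(-6*(-256)) = -2121 + (8 + 17*(-6*(-256))) = -2121 + (8 + 17*1536) = -2121 + (8 + 26112) = -2121 + 26120 = 23999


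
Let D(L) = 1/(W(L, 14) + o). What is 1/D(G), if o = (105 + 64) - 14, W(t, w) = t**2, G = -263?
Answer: 69324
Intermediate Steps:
o = 155 (o = 169 - 14 = 155)
D(L) = 1/(155 + L**2) (D(L) = 1/(L**2 + 155) = 1/(155 + L**2))
1/D(G) = 1/(1/(155 + (-263)**2)) = 1/(1/(155 + 69169)) = 1/(1/69324) = 69324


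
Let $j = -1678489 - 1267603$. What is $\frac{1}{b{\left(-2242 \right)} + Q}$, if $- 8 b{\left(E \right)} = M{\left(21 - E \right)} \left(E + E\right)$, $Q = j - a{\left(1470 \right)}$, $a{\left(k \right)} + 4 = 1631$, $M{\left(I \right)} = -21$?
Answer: $- \frac{2}{5918979} \approx -3.379 \cdot 10^{-7}$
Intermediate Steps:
$a{\left(k \right)} = 1627$ ($a{\left(k \right)} = -4 + 1631 = 1627$)
$j = -2946092$ ($j = -1678489 - 1267603 = -2946092$)
$Q = -2947719$ ($Q = -2946092 - 1627 = -2947719$)
$b{\left(E \right)} = \frac{21 E}{4}$ ($b{\left(E \right)} = - \frac{\left(-21\right) \left(E + E\right)}{8} = - \frac{\left(-21\right) 2 E}{8} = - \frac{\left(-42\right) E}{8} = \frac{21 E}{4}$)
$\frac{1}{b{\left(-2242 \right)} + Q} = \frac{1}{\frac{21}{4} \left(-2242\right) - 2947719} = \frac{1}{- \frac{23541}{2} - 2947719} = \frac{1}{- \frac{5918979}{2}} = - \frac{2}{5918979}$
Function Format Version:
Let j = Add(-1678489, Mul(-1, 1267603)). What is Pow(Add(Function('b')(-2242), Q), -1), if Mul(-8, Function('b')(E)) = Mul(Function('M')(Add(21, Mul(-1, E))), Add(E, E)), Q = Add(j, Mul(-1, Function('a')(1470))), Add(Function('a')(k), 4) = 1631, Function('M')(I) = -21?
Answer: Rational(-2, 5918979) ≈ -3.3790e-7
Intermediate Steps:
Function('a')(k) = 1627 (Function('a')(k) = Add(-4, 1631) = 1627)
j = -2946092 (j = Add(-1678489, -1267603) = -2946092)
Q = -2947719 (Q = Add(-2946092, Mul(-1, 1627)) = Add(-2946092, -1627) = -2947719)
Function('b')(E) = Mul(Rational(21, 4), E) (Function('b')(E) = Mul(Rational(-1, 8), Mul(-21, Add(E, E))) = Mul(Rational(-1, 8), Mul(-21, Mul(2, E))) = Mul(Rational(-1, 8), Mul(-42, E)) = Mul(Rational(21, 4), E))
Pow(Add(Function('b')(-2242), Q), -1) = Pow(Add(Mul(Rational(21, 4), -2242), -2947719), -1) = Pow(Add(Rational(-23541, 2), -2947719), -1) = Pow(Rational(-5918979, 2), -1) = Rational(-2, 5918979)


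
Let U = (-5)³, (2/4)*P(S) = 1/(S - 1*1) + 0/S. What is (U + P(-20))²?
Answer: 6901129/441 ≈ 15649.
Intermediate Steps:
P(S) = 2/(-1 + S) (P(S) = 2*(1/(S - 1*1) + 0/S) = 2*(1/(S - 1) + 0) = 2*(1/(-1 + S) + 0) = 2/(-1 + S))
U = -125
(U + P(-20))² = (-125 + 2/(-1 - 20))² = (-125 + 2/(-21))² = (-125 + 2*(-1/21))² = (-125 - 2/21)² = (-2627/21)² = 6901129/441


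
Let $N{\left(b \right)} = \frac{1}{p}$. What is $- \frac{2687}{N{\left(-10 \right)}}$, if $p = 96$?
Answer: $-257952$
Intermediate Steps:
$N{\left(b \right)} = \frac{1}{96}$
$- \frac{2687}{N{\left(-10 \right)}} = - 2687 \frac{1}{\frac{1}{96}} = \left(-2687\right) 96 = -257952$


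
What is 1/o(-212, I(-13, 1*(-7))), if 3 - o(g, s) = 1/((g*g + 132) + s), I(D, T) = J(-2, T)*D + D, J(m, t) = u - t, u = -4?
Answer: 45024/135071 ≈ 0.33334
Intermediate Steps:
J(m, t) = -4 - t
I(D, T) = D + D*(-4 - T) (I(D, T) = (-4 - T)*D + D = D*(-4 - T) + D = D + D*(-4 - T))
o(g, s) = 3 - 1/(132 + s + g²) (o(g, s) = 3 - 1/((g*g + 132) + s) = 3 - 1/((g² + 132) + s) = 3 - 1/((132 + g²) + s) = 3 - 1/(132 + s + g²))
1/o(-212, I(-13, 1*(-7))) = 1/((395 + 3*(-1*(-13)*(3 + 1*(-7))) + 3*(-212)²)/(132 - 1*(-13)*(3 + 1*(-7)) + (-212)²)) = 1/((395 + 3*(-1*(-13)*(3 - 7)) + 3*44944)/(132 - 1*(-13)*(3 - 7) + 44944)) = 1/((395 + 3*(-1*(-13)*(-4)) + 134832)/(132 - 1*(-13)*(-4) + 44944)) = 1/((395 + 3*(-52) + 134832)/(132 - 52 + 44944)) = 1/((395 - 156 + 134832)/45024) = 1/((1/45024)*135071) = 1/(135071/45024) = 45024/135071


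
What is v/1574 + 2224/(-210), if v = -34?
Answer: -876929/82635 ≈ -10.612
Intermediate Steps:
v/1574 + 2224/(-210) = -34/1574 + 2224/(-210) = -34*1/1574 + 2224*(-1/210) = -17/787 - 1112/105 = -876929/82635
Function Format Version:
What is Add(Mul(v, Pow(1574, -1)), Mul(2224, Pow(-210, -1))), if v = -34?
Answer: Rational(-876929, 82635) ≈ -10.612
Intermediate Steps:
Add(Mul(v, Pow(1574, -1)), Mul(2224, Pow(-210, -1))) = Add(Mul(-34, Pow(1574, -1)), Mul(2224, Pow(-210, -1))) = Add(Mul(-34, Rational(1, 1574)), Mul(2224, Rational(-1, 210))) = Add(Rational(-17, 787), Rational(-1112, 105)) = Rational(-876929, 82635)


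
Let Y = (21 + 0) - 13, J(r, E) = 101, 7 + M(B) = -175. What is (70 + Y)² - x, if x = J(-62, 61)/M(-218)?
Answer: 1107389/182 ≈ 6084.6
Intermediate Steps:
M(B) = -182 (M(B) = -7 - 175 = -182)
Y = 8 (Y = 21 - 13 = 8)
x = -101/182 (x = 101/(-182) = 101*(-1/182) = -101/182 ≈ -0.55494)
(70 + Y)² - x = (70 + 8)² - 1*(-101/182) = 78² + 101/182 = 6084 + 101/182 = 1107389/182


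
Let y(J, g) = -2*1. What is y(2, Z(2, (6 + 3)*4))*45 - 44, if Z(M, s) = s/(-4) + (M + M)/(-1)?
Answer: -134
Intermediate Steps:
Z(M, s) = -2*M - s/4 (Z(M, s) = s*(-1/4) + (2*M)*(-1) = -s/4 - 2*M = -2*M - s/4)
y(J, g) = -2
y(2, Z(2, (6 + 3)*4))*45 - 44 = -2*45 - 44 = -90 - 44 = -134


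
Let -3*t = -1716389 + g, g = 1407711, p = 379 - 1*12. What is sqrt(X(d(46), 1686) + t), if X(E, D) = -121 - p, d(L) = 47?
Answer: sqrt(921642)/3 ≈ 320.01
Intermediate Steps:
p = 367 (p = 379 - 12 = 367)
X(E, D) = -488 (X(E, D) = -121 - 1*367 = -121 - 367 = -488)
t = 308678/3 (t = -(-1716389 + 1407711)/3 = -1/3*(-308678) = 308678/3 ≈ 1.0289e+5)
sqrt(X(d(46), 1686) + t) = sqrt(-488 + 308678/3) = sqrt(307214/3) = sqrt(921642)/3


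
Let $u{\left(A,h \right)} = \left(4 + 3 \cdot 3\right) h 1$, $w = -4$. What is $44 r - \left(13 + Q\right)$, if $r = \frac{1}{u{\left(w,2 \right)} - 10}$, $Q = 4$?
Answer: $- \frac{57}{4} \approx -14.25$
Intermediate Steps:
$u{\left(A,h \right)} = 13 h$ ($u{\left(A,h \right)} = \left(4 + 9\right) h 1 = 13 h 1 = 13 h$)
$r = \frac{1}{16}$ ($r = \frac{1}{13 \cdot 2 - 10} = \frac{1}{26 - 10} = \frac{1}{16} \approx 0.0625$)
$44 r - \left(13 + Q\right) = 44 \cdot \frac{1}{16} - 17 = \frac{11}{4} - 17 = - \frac{57}{4}$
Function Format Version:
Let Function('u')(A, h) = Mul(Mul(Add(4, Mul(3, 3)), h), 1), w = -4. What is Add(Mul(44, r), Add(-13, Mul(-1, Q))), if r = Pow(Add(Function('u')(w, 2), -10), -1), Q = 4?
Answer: Rational(-57, 4) ≈ -14.250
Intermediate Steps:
Function('u')(A, h) = Mul(13, h) (Function('u')(A, h) = Mul(Mul(Add(4, 9), h), 1) = Mul(Mul(13, h), 1) = Mul(13, h))
r = Rational(1, 16) (r = Pow(Add(Mul(13, 2), -10), -1) = Pow(Add(26, -10), -1) = Pow(16, -1) = Rational(1, 16) ≈ 0.062500)
Add(Mul(44, r), Add(-13, Mul(-1, Q))) = Add(Mul(44, Rational(1, 16)), Add(-13, Mul(-1, 4))) = Add(Rational(11, 4), Add(-13, -4)) = Add(Rational(11, 4), -17) = Rational(-57, 4)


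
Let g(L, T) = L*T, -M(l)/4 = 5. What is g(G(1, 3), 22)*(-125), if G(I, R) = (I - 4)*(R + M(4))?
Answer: -140250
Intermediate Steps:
M(l) = -20 (M(l) = -4*5 = -20)
G(I, R) = (-20 + R)*(-4 + I) (G(I, R) = (I - 4)*(R - 20) = (-4 + I)*(-20 + R) = (-20 + R)*(-4 + I))
g(G(1, 3), 22)*(-125) = ((80 - 20*1 - 4*3 + 1*3)*22)*(-125) = ((80 - 20 - 12 + 3)*22)*(-125) = (51*22)*(-125) = 1122*(-125) = -140250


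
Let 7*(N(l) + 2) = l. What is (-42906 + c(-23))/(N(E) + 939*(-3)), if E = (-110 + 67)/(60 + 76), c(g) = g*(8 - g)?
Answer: 41525288/2683731 ≈ 15.473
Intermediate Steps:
E = -43/136 ≈ -0.31618
N(l) = -2 + l/7
(-42906 + c(-23))/(N(E) + 939*(-3)) = (-42906 - 23*(8 - 1*(-23)))/((-2 + (⅐)*(-43/136)) + 939*(-3)) = (-42906 - 23*(8 + 23))/((-2 - 43/952) - 2817) = (-42906 - 23*31)/(-1947/952 - 2817) = (-42906 - 713)/(-2683731/952) = -43619*(-952/2683731) = 41525288/2683731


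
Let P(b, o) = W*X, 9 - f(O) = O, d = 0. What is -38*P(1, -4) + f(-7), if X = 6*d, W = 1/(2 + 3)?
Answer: 16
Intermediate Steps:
W = 1/5 ≈ 0.20000
f(O) = 9 - O
X = 0 (X = 6*0 = 0)
P(b, o) = 0 (P(b, o) = (1/5)*0 = 0)
-38*P(1, -4) + f(-7) = -38*0 + (9 - 1*(-7)) = 0 + (9 + 7) = 0 + 16 = 16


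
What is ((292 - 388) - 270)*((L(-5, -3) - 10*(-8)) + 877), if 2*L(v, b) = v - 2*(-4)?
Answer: -350811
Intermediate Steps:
L(v, b) = 4 + v/2 (L(v, b) = (v - 2*(-4))/2 = (v + 8)/2 = (8 + v)/2 = 4 + v/2)
((292 - 388) - 270)*((L(-5, -3) - 10*(-8)) + 877) = ((292 - 388) - 270)*(((4 + (½)*(-5)) - 10*(-8)) + 877) = (-96 - 270)*(((4 - 5/2) + 80) + 877) = -366*((3/2 + 80) + 877) = -366*(163/2 + 877) = -366*1917/2 = -350811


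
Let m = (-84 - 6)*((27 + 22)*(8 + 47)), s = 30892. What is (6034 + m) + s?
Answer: -205624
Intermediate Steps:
m = -242550 (m = -4410*55 = -90*2695 = -242550)
(6034 + m) + s = (6034 - 242550) + 30892 = -236516 + 30892 = -205624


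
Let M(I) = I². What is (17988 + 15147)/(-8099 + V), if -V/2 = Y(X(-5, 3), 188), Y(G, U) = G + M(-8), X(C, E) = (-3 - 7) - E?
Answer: -33135/8201 ≈ -4.0404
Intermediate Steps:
X(C, E) = -10 - E
Y(G, U) = 64 + G (Y(G, U) = G + (-8)² = G + 64 = 64 + G)
V = -102 (V = -2*(64 + (-10 - 1*3)) = -2*(64 + (-10 - 3)) = -2*(64 - 13) = -2*51 = -102)
(17988 + 15147)/(-8099 + V) = (17988 + 15147)/(-8099 - 102) = 33135/(-8201) = 33135*(-1/8201) = -33135/8201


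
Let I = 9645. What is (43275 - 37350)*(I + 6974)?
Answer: 98467575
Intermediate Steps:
(43275 - 37350)*(I + 6974) = (43275 - 37350)*(9645 + 6974) = 5925*16619 = 98467575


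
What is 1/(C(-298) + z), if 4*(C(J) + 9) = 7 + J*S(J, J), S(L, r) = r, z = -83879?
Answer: -4/246741 ≈ -1.6211e-5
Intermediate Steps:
C(J) = -29/4 + J**2/4 (C(J) = -9 + (7 + J*J)/4 = -9 + (7 + J**2)/4 = -9 + (7/4 + J**2/4) = -29/4 + J**2/4)
1/(C(-298) + z) = 1/((-29/4 + (1/4)*(-298)**2) - 83879) = 1/((-29/4 + (1/4)*88804) - 83879) = 1/((-29/4 + 22201) - 83879) = 1/(88775/4 - 83879) = 1/(-246741/4) = -4/246741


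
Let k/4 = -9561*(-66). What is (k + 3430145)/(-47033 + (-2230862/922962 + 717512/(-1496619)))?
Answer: -1370789651458319337/10828623417598816 ≈ -126.59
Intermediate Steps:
k = 2524104 (k = 4*(-9561*(-66)) = 4*631026 = 2524104)
(k + 3430145)/(-47033 + (-2230862/922962 + 717512/(-1496619))) = (2524104 + 3430145)/(-47033 + (-2230862/922962 + 717512/(-1496619))) = 5954249/(-47033 + (-2230862*1/922962 + 717512*(-1/1496619))) = 5954249/(-47033 + (-1115431/461481 - 717512/1496619)) = 5954249/(-47033 - 666831127687/230220410913) = 5954249/(-10828623417598816/230220410913) = 5954249*(-230220410913/10828623417598816) = -1370789651458319337/10828623417598816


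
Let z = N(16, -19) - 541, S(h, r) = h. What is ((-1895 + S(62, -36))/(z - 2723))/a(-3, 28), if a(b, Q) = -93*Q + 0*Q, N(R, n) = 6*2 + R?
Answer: -611/2808848 ≈ -0.00021753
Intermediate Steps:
N(R, n) = 12 + R
a(b, Q) = -93*Q (a(b, Q) = -93*Q + 0 = -93*Q)
z = -513 (z = (12 + 16) - 541 = 28 - 541 = -513)
((-1895 + S(62, -36))/(z - 2723))/a(-3, 28) = ((-1895 + 62)/(-513 - 2723))/((-93*28)) = -1833/(-3236)/(-2604) = -1833*(-1/3236)*(-1/2604) = (1833/3236)*(-1/2604) = -611/2808848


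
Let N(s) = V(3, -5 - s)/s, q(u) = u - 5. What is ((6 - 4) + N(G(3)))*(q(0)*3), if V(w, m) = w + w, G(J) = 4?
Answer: -105/2 ≈ -52.500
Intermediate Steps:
V(w, m) = 2*w
q(u) = -5 + u
N(s) = 6/s (N(s) = (2*3)/s = 6/s)
((6 - 4) + N(G(3)))*(q(0)*3) = ((6 - 4) + 6/4)*((-5 + 0)*3) = (2 + 6*(¼))*(-5*3) = (2 + 3/2)*(-15) = (7/2)*(-15) = -105/2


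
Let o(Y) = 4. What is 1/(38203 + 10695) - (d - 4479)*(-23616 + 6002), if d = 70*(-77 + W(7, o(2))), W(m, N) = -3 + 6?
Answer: -8319194044147/48898 ≈ -1.7013e+8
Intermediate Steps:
W(m, N) = 3
d = -5180 (d = 70*(-77 + 3) = 70*(-74) = -5180)
1/(38203 + 10695) - (d - 4479)*(-23616 + 6002) = 1/(38203 + 10695) - (-5180 - 4479)*(-23616 + 6002) = 1/48898 - (-9659)*(-17614) = 1/48898 - 1*170133626 = 1/48898 - 170133626 = -8319194044147/48898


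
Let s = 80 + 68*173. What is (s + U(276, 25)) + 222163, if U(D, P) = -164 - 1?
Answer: 233842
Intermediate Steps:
s = 11844 (s = 80 + 11764 = 11844)
U(D, P) = -165
(s + U(276, 25)) + 222163 = (11844 - 165) + 222163 = 11679 + 222163 = 233842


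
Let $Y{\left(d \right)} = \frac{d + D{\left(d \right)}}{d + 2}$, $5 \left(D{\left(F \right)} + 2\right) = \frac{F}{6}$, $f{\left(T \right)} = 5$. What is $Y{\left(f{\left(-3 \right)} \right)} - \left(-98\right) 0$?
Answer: $\frac{19}{42} \approx 0.45238$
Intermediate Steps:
$D{\left(F \right)} = -2 + \frac{F}{30}$ ($D{\left(F \right)} = -2 + \frac{F \frac{1}{6}}{5} = -2 + \frac{\frac{1}{6} F}{5} = -2 + \frac{F}{30}$)
$Y{\left(d \right)} = \frac{-2 + \frac{31 d}{30}}{2 + d}$ ($Y{\left(d \right)} = \frac{d + \left(-2 + \frac{d}{30}\right)}{d + 2} = \frac{-2 + \frac{31 d}{30}}{2 + d}$)
$Y{\left(f{\left(-3 \right)} \right)} - \left(-98\right) 0 = \frac{-60 + 31 \cdot 5}{30 \left(2 + 5\right)} - \left(-98\right) 0 = \frac{-60 + 155}{30 \cdot 7} - 0 = \frac{1}{30} \cdot \frac{1}{7} \cdot 95 + 0 = \frac{19}{42} + 0 = \frac{19}{42}$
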